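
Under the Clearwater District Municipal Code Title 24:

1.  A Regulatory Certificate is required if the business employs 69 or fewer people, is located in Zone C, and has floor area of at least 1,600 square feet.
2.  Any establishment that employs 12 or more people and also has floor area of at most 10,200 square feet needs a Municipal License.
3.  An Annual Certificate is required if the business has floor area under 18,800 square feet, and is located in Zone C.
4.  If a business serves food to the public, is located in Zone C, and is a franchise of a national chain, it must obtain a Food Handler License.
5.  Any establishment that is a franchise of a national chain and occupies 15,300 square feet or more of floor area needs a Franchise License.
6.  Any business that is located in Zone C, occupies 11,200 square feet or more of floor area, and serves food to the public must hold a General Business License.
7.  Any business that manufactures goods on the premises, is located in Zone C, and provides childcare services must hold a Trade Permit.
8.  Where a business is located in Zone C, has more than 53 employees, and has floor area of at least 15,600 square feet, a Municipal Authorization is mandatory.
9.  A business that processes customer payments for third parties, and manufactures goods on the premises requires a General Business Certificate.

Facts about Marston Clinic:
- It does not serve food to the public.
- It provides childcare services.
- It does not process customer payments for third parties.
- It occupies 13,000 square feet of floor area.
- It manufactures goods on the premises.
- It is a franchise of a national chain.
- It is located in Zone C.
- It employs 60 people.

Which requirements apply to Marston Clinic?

1. employees 60 ≤ 69; is located in Zone C; floor area 13,000 square feet ≥ 1,600 square feet → Regulatory Certificate required.
2. employees 60 ≥ 12; floor area 13,000 square feet > 10,200 square feet → Municipal License not required.
3. floor area 13,000 square feet < 18,800 square feet; is located in Zone C → Annual Certificate required.
4. does not serve food to the public; is located in Zone C; is a franchise of a national chain → Food Handler License not required.
5. is a franchise of a national chain; floor area 13,000 square feet < 15,300 square feet → Franchise License not required.
6. is located in Zone C; floor area 13,000 square feet ≥ 11,200 square feet; does not serve food to the public → General Business License not required.
7. manufactures goods on the premises; is located in Zone C; provides childcare services → Trade Permit required.
8. is located in Zone C; employees 60 > 53; floor area 13,000 square feet < 15,600 square feet → Municipal Authorization not required.
9. does not process customer payments for third parties; manufactures goods on the premises → General Business Certificate not required.

Annual Certificate, Regulatory Certificate, Trade Permit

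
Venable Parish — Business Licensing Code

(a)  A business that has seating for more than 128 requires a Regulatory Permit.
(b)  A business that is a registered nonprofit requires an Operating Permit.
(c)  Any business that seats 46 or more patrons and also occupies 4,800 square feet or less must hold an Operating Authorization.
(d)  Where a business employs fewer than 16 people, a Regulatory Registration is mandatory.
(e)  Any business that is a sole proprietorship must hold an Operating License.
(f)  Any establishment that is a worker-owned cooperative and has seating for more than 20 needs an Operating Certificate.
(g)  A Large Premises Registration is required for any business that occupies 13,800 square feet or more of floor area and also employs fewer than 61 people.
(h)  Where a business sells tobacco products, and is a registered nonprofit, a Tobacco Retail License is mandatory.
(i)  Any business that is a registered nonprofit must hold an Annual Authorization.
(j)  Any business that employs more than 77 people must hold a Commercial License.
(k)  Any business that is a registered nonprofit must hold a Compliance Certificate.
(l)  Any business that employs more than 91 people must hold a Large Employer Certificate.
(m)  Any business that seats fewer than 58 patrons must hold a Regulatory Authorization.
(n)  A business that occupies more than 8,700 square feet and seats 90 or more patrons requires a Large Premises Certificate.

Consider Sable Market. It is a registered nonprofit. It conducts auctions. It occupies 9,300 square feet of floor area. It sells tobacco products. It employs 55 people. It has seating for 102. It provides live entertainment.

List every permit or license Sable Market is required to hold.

Annual Authorization, Compliance Certificate, Large Premises Certificate, Operating Permit, Tobacco Retail License

(a) seating 102 ≤ 128 → Regulatory Permit not required.
(b) is a registered nonprofit → Operating Permit required.
(c) seating 102 ≥ 46; floor area 9,300 square feet > 4,800 square feet → Operating Authorization not required.
(d) employees 55 ≥ 16 → Regulatory Registration not required.
(e) is a registered nonprofit (not: is a sole proprietorship) → Operating License not required.
(f) is a registered nonprofit (not: is a worker-owned cooperative); seating 102 > 20 → Operating Certificate not required.
(g) floor area 9,300 square feet < 13,800 square feet; employees 55 < 61 → Large Premises Registration not required.
(h) sells tobacco products; is a registered nonprofit → Tobacco Retail License required.
(i) is a registered nonprofit → Annual Authorization required.
(j) employees 55 ≤ 77 → Commercial License not required.
(k) is a registered nonprofit → Compliance Certificate required.
(l) employees 55 ≤ 91 → Large Employer Certificate not required.
(m) seating 102 ≥ 58 → Regulatory Authorization not required.
(n) floor area 9,300 square feet > 8,700 square feet; seating 102 ≥ 90 → Large Premises Certificate required.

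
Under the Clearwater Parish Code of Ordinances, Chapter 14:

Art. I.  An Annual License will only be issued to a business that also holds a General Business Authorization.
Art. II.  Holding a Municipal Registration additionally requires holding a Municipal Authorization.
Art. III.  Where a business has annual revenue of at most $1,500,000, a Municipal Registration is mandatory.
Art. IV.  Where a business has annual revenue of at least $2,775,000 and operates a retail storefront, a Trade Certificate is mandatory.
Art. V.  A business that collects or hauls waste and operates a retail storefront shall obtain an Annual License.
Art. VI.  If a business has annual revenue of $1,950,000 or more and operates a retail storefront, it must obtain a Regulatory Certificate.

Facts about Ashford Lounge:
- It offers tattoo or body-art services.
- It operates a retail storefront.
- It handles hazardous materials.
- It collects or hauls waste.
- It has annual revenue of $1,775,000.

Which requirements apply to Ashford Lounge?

Art. I. Annual License is required → General Business Authorization also required.
Art. II. Municipal Registration is not required → no effect.
Art. III. revenue $1,775,000 > $1,500,000 → Municipal Registration not required.
Art. IV. revenue $1,775,000 < $2,775,000; operates a retail storefront → Trade Certificate not required.
Art. V. collects or hauls waste; operates a retail storefront → Annual License required.
Art. VI. revenue $1,775,000 < $1,950,000; operates a retail storefront → Regulatory Certificate not required.

Annual License, General Business Authorization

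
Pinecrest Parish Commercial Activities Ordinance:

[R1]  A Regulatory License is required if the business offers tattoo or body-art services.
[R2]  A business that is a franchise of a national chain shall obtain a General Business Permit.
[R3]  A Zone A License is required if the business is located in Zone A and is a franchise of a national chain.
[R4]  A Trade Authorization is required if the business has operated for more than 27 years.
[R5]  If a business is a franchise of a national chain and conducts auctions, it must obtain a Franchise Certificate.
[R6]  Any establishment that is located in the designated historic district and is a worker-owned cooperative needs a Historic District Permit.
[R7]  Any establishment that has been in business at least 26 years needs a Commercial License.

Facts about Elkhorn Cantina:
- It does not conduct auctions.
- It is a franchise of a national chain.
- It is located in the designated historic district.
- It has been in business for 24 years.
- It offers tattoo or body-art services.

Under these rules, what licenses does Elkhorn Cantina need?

General Business Permit, Regulatory License

[R1] offers tattoo or body-art services → Regulatory License required.
[R2] is a franchise of a national chain → General Business Permit required.
[R3] is located in the designated historic district (not: is located in Zone A); is a franchise of a national chain → Zone A License not required.
[R4] years in business 24 ≤ 27 → Trade Authorization not required.
[R5] is a franchise of a national chain; does not conduct auctions → Franchise Certificate not required.
[R6] is located in the designated historic district; is a franchise of a national chain (not: is a worker-owned cooperative) → Historic District Permit not required.
[R7] years in business 24 < 26 → Commercial License not required.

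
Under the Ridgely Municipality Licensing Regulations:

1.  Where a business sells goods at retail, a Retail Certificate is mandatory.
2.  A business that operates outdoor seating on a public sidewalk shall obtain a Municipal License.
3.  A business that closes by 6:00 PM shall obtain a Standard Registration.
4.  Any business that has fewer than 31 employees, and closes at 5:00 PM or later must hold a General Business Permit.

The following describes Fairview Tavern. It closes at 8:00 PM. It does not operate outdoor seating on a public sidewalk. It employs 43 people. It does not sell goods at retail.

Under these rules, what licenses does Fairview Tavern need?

1. does not sell goods at retail → Retail Certificate not required.
2. does not operate outdoor seating on a public sidewalk → Municipal License not required.
3. closes 8:00 PM, after 6:00 PM → Standard Registration not required.
4. employees 43 ≥ 31; closes 8:00 PM, after 5:00 PM → General Business Permit not required.

None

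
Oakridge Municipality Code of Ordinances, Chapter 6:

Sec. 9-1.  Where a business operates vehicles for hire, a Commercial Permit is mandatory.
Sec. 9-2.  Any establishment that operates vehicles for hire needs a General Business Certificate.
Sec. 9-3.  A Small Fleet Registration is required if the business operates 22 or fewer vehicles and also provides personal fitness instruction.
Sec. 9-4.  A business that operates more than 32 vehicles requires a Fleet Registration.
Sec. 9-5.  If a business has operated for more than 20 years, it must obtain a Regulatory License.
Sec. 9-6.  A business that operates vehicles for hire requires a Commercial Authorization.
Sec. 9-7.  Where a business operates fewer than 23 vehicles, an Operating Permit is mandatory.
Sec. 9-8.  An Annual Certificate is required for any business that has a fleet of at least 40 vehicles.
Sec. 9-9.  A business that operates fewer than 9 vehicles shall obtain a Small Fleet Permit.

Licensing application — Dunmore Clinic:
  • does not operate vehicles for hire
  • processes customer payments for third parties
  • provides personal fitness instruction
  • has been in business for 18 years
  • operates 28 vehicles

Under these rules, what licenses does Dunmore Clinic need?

Sec. 9-1. does not operate vehicles for hire → Commercial Permit not required.
Sec. 9-2. does not operate vehicles for hire → General Business Certificate not required.
Sec. 9-3. vehicles 28 > 22; provides personal fitness instruction → Small Fleet Registration not required.
Sec. 9-4. vehicles 28 ≤ 32 → Fleet Registration not required.
Sec. 9-5. years in business 18 ≤ 20 → Regulatory License not required.
Sec. 9-6. does not operate vehicles for hire → Commercial Authorization not required.
Sec. 9-7. vehicles 28 ≥ 23 → Operating Permit not required.
Sec. 9-8. vehicles 28 < 40 → Annual Certificate not required.
Sec. 9-9. vehicles 28 ≥ 9 → Small Fleet Permit not required.

None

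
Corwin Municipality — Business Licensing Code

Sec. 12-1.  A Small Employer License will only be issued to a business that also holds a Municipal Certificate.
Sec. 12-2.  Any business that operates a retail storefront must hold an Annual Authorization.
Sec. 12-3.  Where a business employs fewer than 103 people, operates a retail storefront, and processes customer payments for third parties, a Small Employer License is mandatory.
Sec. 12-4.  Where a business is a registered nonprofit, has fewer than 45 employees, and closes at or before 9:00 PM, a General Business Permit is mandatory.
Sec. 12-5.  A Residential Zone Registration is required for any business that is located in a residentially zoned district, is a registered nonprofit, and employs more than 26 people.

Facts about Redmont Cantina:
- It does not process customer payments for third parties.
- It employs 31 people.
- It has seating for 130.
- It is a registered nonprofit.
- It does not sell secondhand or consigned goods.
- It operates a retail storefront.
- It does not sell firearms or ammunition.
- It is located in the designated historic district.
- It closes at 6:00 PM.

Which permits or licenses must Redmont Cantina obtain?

Annual Authorization, General Business Permit

Sec. 12-1. Small Employer License is not required → no effect.
Sec. 12-2. operates a retail storefront → Annual Authorization required.
Sec. 12-3. employees 31 < 103; operates a retail storefront; does not process customer payments for third parties → Small Employer License not required.
Sec. 12-4. is a registered nonprofit; employees 31 < 45; closes 6:00 PM, at/before 9:00 PM → General Business Permit required.
Sec. 12-5. is located in the designated historic district (not: is located in a residentially zoned district); is a registered nonprofit; employees 31 > 26 → Residential Zone Registration not required.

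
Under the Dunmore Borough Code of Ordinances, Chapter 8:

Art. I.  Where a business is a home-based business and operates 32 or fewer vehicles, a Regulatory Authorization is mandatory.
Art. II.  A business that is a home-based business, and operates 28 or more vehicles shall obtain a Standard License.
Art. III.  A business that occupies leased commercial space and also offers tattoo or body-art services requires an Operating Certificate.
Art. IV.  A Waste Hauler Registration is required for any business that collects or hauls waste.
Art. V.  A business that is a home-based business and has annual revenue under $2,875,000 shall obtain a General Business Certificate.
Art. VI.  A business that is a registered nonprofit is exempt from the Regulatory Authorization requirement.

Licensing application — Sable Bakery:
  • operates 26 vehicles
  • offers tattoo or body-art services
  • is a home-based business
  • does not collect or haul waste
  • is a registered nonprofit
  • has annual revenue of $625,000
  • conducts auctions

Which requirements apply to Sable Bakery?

Art. I. is a home-based business; vehicles 26 ≤ 32 → Regulatory Authorization required.
Art. II. is a home-based business; vehicles 26 < 28 → Standard License not required.
Art. III. is a home-based business (not: occupies leased commercial space); offers tattoo or body-art services → Operating Certificate not required.
Art. IV. does not collect or haul waste → Waste Hauler Registration not required.
Art. V. is a home-based business; revenue $625,000 < $2,875,000 → General Business Certificate required.
Art. VI. is a registered nonprofit → exempt from Regulatory Authorization.

General Business Certificate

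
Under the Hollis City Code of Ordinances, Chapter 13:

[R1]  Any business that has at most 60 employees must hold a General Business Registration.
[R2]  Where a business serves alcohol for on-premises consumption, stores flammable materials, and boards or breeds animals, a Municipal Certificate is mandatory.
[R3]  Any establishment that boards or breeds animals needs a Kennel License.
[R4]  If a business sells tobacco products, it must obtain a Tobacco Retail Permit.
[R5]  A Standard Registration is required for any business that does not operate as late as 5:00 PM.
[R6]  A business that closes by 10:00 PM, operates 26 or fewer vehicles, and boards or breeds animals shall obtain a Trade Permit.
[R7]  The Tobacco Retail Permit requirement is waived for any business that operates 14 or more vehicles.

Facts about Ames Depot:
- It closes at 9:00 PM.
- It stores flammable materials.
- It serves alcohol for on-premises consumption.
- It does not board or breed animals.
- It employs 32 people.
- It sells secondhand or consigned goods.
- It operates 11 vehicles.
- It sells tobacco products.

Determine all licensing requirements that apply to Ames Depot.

[R1] employees 32 ≤ 60 → General Business Registration required.
[R2] serves alcohol for on-premises consumption; stores flammable materials; does not board or breed animals → Municipal Certificate not required.
[R3] does not board or breed animals → Kennel License not required.
[R4] sells tobacco products → Tobacco Retail Permit required.
[R5] closes 9:00 PM, after 5:00 PM → Standard Registration not required.
[R6] closes 9:00 PM, at/before 10:00 PM; vehicles 11 ≤ 26; does not board or breed animals → Trade Permit not required.
[R7] vehicles 11 < 14 → Tobacco Retail Permit exemption does not apply.

General Business Registration, Tobacco Retail Permit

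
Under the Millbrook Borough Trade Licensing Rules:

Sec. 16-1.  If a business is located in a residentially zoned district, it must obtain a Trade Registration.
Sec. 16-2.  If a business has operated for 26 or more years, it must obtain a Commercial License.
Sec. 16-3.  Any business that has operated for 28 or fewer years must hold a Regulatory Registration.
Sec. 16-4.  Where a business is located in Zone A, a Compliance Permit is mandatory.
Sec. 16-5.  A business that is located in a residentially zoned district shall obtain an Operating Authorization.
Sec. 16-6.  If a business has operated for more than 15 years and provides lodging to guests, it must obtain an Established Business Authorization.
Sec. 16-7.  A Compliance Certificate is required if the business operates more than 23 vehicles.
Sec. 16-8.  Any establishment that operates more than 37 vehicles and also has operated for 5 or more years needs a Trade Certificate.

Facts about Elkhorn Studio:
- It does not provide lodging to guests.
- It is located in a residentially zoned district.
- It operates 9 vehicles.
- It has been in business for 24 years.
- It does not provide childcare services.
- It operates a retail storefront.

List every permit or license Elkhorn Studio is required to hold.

Sec. 16-1. is located in a residentially zoned district → Trade Registration required.
Sec. 16-2. years in business 24 < 26 → Commercial License not required.
Sec. 16-3. years in business 24 ≤ 28 → Regulatory Registration required.
Sec. 16-4. is located in a residentially zoned district (not: is located in Zone A) → Compliance Permit not required.
Sec. 16-5. is located in a residentially zoned district → Operating Authorization required.
Sec. 16-6. years in business 24 > 15; does not provide lodging to guests → Established Business Authorization not required.
Sec. 16-7. vehicles 9 ≤ 23 → Compliance Certificate not required.
Sec. 16-8. vehicles 9 ≤ 37; years in business 24 ≥ 5 → Trade Certificate not required.

Operating Authorization, Regulatory Registration, Trade Registration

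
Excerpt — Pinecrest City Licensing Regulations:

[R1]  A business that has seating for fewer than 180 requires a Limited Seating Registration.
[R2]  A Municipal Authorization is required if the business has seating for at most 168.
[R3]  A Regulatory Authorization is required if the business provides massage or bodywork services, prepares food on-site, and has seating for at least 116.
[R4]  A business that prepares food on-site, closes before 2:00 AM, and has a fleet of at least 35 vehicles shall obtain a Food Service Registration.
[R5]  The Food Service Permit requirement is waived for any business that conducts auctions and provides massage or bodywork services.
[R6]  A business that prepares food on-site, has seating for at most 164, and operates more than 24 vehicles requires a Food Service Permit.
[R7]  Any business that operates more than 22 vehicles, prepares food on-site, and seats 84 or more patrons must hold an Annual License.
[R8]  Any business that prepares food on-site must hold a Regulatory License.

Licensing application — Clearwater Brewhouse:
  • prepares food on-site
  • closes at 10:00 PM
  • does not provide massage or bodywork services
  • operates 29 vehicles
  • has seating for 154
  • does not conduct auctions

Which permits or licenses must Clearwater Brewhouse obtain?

[R1] seating 154 < 180 → Limited Seating Registration required.
[R2] seating 154 ≤ 168 → Municipal Authorization required.
[R3] does not provide massage or bodywork services; prepares food on-site; seating 154 ≥ 116 → Regulatory Authorization not required.
[R4] prepares food on-site; closes 10:00 PM, at/before 2:00 AM; vehicles 29 < 35 → Food Service Registration not required.
[R5] does not conduct auctions; does not provide massage or bodywork services → Food Service Permit exemption does not apply.
[R6] prepares food on-site; seating 154 ≤ 164; vehicles 29 > 24 → Food Service Permit required.
[R7] vehicles 29 > 22; prepares food on-site; seating 154 ≥ 84 → Annual License required.
[R8] prepares food on-site → Regulatory License required.

Annual License, Food Service Permit, Limited Seating Registration, Municipal Authorization, Regulatory License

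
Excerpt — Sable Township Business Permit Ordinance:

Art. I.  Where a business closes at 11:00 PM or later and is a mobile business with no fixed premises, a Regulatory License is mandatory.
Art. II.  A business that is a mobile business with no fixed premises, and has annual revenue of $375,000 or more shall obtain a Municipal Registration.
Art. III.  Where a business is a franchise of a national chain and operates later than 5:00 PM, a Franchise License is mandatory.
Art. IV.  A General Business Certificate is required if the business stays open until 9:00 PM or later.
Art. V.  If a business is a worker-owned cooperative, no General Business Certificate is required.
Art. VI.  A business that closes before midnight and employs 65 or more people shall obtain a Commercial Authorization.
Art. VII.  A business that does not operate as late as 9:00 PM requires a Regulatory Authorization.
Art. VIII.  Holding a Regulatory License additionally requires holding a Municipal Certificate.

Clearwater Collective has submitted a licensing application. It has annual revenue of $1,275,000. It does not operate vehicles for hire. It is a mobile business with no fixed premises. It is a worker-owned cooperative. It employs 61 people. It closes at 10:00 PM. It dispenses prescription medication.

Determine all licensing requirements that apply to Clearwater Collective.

Art. I. closes 10:00 PM, at/before 11:00 PM; is a mobile business with no fixed premises → Regulatory License not required.
Art. II. is a mobile business with no fixed premises; revenue $1,275,000 ≥ $375,000 → Municipal Registration required.
Art. III. is a worker-owned cooperative (not: is a franchise of a national chain); closes 10:00 PM, after 5:00 PM → Franchise License not required.
Art. IV. closes 10:00 PM, after 9:00 PM → General Business Certificate required.
Art. V. is a worker-owned cooperative → exempt from General Business Certificate.
Art. VI. closes 10:00 PM, at/before midnight; employees 61 < 65 → Commercial Authorization not required.
Art. VII. closes 10:00 PM, after 9:00 PM → Regulatory Authorization not required.
Art. VIII. Regulatory License is not required → no effect.

Municipal Registration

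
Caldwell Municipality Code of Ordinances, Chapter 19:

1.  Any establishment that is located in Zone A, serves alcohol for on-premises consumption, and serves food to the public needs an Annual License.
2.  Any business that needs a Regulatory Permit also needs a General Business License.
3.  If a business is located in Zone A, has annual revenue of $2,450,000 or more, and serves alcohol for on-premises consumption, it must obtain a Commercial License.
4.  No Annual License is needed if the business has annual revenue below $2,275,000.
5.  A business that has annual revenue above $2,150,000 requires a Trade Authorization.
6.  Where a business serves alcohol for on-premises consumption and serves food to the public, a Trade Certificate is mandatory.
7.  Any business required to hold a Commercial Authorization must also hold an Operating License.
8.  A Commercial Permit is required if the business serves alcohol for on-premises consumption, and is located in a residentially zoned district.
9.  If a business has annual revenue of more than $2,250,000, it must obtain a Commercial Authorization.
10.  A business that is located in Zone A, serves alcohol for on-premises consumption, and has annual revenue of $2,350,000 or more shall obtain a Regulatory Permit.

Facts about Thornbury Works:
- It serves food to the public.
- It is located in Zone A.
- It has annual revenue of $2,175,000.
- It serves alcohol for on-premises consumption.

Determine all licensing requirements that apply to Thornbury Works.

Trade Authorization, Trade Certificate

1. is located in Zone A; serves alcohol for on-premises consumption; serves food to the public → Annual License required.
2. Regulatory Permit is not required → no effect.
3. is located in Zone A; revenue $2,175,000 < $2,450,000; serves alcohol for on-premises consumption → Commercial License not required.
4. revenue $2,175,000 < $2,275,000 → exempt from Annual License.
5. revenue $2,175,000 > $2,150,000 → Trade Authorization required.
6. serves alcohol for on-premises consumption; serves food to the public → Trade Certificate required.
7. Commercial Authorization is not required → no effect.
8. serves alcohol for on-premises consumption; is located in Zone A (not: is located in a residentially zoned district) → Commercial Permit not required.
9. revenue $2,175,000 ≤ $2,250,000 → Commercial Authorization not required.
10. is located in Zone A; serves alcohol for on-premises consumption; revenue $2,175,000 < $2,350,000 → Regulatory Permit not required.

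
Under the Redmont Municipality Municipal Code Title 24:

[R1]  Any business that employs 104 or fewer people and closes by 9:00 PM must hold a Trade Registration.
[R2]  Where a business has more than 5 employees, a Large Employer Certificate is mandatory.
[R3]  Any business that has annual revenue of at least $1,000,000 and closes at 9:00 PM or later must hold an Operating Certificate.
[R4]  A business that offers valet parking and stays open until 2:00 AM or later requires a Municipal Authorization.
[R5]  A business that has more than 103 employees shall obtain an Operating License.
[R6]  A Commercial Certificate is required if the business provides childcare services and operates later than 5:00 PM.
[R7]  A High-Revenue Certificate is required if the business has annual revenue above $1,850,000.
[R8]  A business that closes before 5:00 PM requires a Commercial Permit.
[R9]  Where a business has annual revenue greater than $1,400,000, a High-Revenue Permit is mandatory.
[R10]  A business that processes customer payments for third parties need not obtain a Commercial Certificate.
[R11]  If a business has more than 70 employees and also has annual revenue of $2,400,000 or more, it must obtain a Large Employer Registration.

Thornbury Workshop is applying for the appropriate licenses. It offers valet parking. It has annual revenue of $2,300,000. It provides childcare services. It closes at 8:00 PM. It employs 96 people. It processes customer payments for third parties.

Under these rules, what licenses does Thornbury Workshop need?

High-Revenue Certificate, High-Revenue Permit, Large Employer Certificate, Trade Registration

[R1] employees 96 ≤ 104; closes 8:00 PM, at/before 9:00 PM → Trade Registration required.
[R2] employees 96 > 5 → Large Employer Certificate required.
[R3] revenue $2,300,000 ≥ $1,000,000; closes 8:00 PM, at/before 9:00 PM → Operating Certificate not required.
[R4] offers valet parking; closes 8:00 PM, at/before 2:00 AM → Municipal Authorization not required.
[R5] employees 96 ≤ 103 → Operating License not required.
[R6] provides childcare services; closes 8:00 PM, after 5:00 PM → Commercial Certificate required.
[R7] revenue $2,300,000 > $1,850,000 → High-Revenue Certificate required.
[R8] closes 8:00 PM, after 5:00 PM → Commercial Permit not required.
[R9] revenue $2,300,000 > $1,400,000 → High-Revenue Permit required.
[R10] processes customer payments for third parties → exempt from Commercial Certificate.
[R11] employees 96 > 70; revenue $2,300,000 < $2,400,000 → Large Employer Registration not required.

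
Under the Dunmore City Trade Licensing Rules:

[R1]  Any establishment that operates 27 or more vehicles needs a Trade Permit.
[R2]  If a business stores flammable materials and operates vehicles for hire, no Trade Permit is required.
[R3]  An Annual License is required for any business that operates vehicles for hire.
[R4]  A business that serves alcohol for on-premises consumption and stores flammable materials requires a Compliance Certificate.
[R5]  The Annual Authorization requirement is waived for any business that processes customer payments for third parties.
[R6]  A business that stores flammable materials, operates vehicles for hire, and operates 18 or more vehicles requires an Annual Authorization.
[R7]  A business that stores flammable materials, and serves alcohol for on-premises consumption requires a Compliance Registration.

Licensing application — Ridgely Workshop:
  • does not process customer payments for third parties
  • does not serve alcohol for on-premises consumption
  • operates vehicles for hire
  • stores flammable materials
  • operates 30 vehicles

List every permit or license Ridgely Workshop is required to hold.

[R1] vehicles 30 ≥ 27 → Trade Permit required.
[R2] stores flammable materials; operates vehicles for hire → exempt from Trade Permit.
[R3] operates vehicles for hire → Annual License required.
[R4] does not serve alcohol for on-premises consumption; stores flammable materials → Compliance Certificate not required.
[R5] does not process customer payments for third parties → Annual Authorization exemption does not apply.
[R6] stores flammable materials; operates vehicles for hire; vehicles 30 ≥ 18 → Annual Authorization required.
[R7] stores flammable materials; does not serve alcohol for on-premises consumption → Compliance Registration not required.

Annual Authorization, Annual License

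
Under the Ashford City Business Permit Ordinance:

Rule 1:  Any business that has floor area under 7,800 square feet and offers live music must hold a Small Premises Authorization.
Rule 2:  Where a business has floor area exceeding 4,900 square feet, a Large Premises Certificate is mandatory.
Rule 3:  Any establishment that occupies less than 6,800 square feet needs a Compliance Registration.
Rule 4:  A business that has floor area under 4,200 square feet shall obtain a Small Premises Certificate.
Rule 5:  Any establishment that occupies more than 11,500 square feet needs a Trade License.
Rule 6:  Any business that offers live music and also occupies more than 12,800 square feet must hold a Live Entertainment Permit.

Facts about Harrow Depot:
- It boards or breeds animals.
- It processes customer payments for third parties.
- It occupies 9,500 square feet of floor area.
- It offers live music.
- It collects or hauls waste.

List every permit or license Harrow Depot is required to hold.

Large Premises Certificate

Rule 1: floor area 9,500 square feet ≥ 7,800 square feet; offers live music → Small Premises Authorization not required.
Rule 2: floor area 9,500 square feet > 4,900 square feet → Large Premises Certificate required.
Rule 3: floor area 9,500 square feet ≥ 6,800 square feet → Compliance Registration not required.
Rule 4: floor area 9,500 square feet ≥ 4,200 square feet → Small Premises Certificate not required.
Rule 5: floor area 9,500 square feet ≤ 11,500 square feet → Trade License not required.
Rule 6: offers live music; floor area 9,500 square feet ≤ 12,800 square feet → Live Entertainment Permit not required.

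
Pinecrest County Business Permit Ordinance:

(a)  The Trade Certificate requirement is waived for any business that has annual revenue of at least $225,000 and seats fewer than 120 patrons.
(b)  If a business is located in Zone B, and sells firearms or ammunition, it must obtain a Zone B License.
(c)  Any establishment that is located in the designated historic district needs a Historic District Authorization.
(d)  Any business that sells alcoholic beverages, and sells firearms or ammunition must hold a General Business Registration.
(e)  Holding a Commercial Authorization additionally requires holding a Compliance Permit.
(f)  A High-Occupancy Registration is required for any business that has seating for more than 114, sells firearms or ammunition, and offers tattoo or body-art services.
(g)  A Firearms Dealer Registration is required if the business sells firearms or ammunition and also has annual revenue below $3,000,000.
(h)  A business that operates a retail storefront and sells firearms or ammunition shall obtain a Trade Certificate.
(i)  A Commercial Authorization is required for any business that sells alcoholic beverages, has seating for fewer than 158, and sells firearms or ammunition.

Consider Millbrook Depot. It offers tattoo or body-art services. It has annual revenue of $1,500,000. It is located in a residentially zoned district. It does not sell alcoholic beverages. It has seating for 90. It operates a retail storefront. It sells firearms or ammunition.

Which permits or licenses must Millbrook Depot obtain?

(a) revenue $1,500,000 ≥ $225,000; seating 90 < 120 → exempt from Trade Certificate.
(b) is located in a residentially zoned district (not: is located in Zone B); sells firearms or ammunition → Zone B License not required.
(c) is located in a residentially zoned district (not: is located in the designated historic district) → Historic District Authorization not required.
(d) does not sell alcoholic beverages; sells firearms or ammunition → General Business Registration not required.
(e) Commercial Authorization is not required → no effect.
(f) seating 90 ≤ 114; sells firearms or ammunition; offers tattoo or body-art services → High-Occupancy Registration not required.
(g) sells firearms or ammunition; revenue $1,500,000 < $3,000,000 → Firearms Dealer Registration required.
(h) operates a retail storefront; sells firearms or ammunition → Trade Certificate required.
(i) does not sell alcoholic beverages; seating 90 < 158; sells firearms or ammunition → Commercial Authorization not required.

Firearms Dealer Registration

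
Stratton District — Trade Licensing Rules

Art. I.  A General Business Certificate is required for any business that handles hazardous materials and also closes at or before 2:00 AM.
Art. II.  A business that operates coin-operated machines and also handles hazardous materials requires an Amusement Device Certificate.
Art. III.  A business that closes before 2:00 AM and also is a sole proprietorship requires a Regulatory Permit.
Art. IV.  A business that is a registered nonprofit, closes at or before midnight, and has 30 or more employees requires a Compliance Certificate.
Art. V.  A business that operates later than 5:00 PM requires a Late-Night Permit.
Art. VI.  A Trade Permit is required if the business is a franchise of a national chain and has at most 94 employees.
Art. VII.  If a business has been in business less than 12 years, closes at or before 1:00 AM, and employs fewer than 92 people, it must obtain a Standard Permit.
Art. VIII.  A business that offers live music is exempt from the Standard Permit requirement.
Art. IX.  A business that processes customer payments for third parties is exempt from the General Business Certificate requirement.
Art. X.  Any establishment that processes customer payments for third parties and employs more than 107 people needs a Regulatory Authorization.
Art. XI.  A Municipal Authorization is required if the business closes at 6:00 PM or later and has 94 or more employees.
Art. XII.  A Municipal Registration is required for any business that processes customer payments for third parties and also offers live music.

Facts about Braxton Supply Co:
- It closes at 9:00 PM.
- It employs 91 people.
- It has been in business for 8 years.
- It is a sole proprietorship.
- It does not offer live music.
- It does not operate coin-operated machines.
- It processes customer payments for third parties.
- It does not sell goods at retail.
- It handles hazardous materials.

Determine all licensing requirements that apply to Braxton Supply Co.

Late-Night Permit, Regulatory Permit, Standard Permit

Art. I. handles hazardous materials; closes 9:00 PM, at/before 2:00 AM → General Business Certificate required.
Art. II. does not operate coin-operated machines; handles hazardous materials → Amusement Device Certificate not required.
Art. III. closes 9:00 PM, at/before 2:00 AM; is a sole proprietorship → Regulatory Permit required.
Art. IV. is a sole proprietorship (not: is a registered nonprofit); closes 9:00 PM, at/before midnight; employees 91 ≥ 30 → Compliance Certificate not required.
Art. V. closes 9:00 PM, after 5:00 PM → Late-Night Permit required.
Art. VI. is a sole proprietorship (not: is a franchise of a national chain); employees 91 ≤ 94 → Trade Permit not required.
Art. VII. years in business 8 < 12; closes 9:00 PM, at/before 1:00 AM; employees 91 < 92 → Standard Permit required.
Art. VIII. does not offer live music → Standard Permit exemption does not apply.
Art. IX. processes customer payments for third parties → exempt from General Business Certificate.
Art. X. processes customer payments for third parties; employees 91 ≤ 107 → Regulatory Authorization not required.
Art. XI. closes 9:00 PM, after 6:00 PM; employees 91 < 94 → Municipal Authorization not required.
Art. XII. processes customer payments for third parties; does not offer live music → Municipal Registration not required.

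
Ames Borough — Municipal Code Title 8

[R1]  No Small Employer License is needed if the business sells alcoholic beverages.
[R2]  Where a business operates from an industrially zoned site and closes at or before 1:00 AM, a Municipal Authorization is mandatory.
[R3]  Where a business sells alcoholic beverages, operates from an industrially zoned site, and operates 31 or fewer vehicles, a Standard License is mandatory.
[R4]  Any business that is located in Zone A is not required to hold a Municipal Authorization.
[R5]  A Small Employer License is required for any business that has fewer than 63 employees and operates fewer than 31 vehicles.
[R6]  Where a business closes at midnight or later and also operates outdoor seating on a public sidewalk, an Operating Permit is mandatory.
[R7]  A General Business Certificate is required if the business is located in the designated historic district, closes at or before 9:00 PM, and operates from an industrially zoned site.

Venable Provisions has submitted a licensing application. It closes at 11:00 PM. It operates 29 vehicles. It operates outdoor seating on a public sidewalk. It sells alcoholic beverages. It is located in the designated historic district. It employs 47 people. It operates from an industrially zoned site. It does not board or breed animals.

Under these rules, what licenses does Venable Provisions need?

Municipal Authorization, Standard License

[R1] sells alcoholic beverages → exempt from Small Employer License.
[R2] operates from an industrially zoned site; closes 11:00 PM, at/before 1:00 AM → Municipal Authorization required.
[R3] sells alcoholic beverages; operates from an industrially zoned site; vehicles 29 ≤ 31 → Standard License required.
[R4] is located in the designated historic district (not: is located in Zone A) → Municipal Authorization exemption does not apply.
[R5] employees 47 < 63; vehicles 29 < 31 → Small Employer License required.
[R6] closes 11:00 PM, at/before midnight; operates outdoor seating on a public sidewalk → Operating Permit not required.
[R7] is located in the designated historic district; closes 11:00 PM, after 9:00 PM; operates from an industrially zoned site → General Business Certificate not required.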